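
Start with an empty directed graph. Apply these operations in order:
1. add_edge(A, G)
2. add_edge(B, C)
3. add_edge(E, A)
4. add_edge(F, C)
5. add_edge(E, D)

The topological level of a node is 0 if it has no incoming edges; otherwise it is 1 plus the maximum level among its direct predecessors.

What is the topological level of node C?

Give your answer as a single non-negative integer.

Answer: 1

Derivation:
Op 1: add_edge(A, G). Edges now: 1
Op 2: add_edge(B, C). Edges now: 2
Op 3: add_edge(E, A). Edges now: 3
Op 4: add_edge(F, C). Edges now: 4
Op 5: add_edge(E, D). Edges now: 5
Compute levels (Kahn BFS):
  sources (in-degree 0): B, E, F
  process B: level=0
    B->C: in-degree(C)=1, level(C)>=1
  process E: level=0
    E->A: in-degree(A)=0, level(A)=1, enqueue
    E->D: in-degree(D)=0, level(D)=1, enqueue
  process F: level=0
    F->C: in-degree(C)=0, level(C)=1, enqueue
  process A: level=1
    A->G: in-degree(G)=0, level(G)=2, enqueue
  process D: level=1
  process C: level=1
  process G: level=2
All levels: A:1, B:0, C:1, D:1, E:0, F:0, G:2
level(C) = 1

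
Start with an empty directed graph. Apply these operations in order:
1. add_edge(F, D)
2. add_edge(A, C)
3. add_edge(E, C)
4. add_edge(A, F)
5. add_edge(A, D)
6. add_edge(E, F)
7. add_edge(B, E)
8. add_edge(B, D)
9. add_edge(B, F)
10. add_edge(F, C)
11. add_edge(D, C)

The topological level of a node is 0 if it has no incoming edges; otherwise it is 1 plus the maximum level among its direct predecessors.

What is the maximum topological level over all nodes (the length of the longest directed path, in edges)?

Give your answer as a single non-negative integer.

Op 1: add_edge(F, D). Edges now: 1
Op 2: add_edge(A, C). Edges now: 2
Op 3: add_edge(E, C). Edges now: 3
Op 4: add_edge(A, F). Edges now: 4
Op 5: add_edge(A, D). Edges now: 5
Op 6: add_edge(E, F). Edges now: 6
Op 7: add_edge(B, E). Edges now: 7
Op 8: add_edge(B, D). Edges now: 8
Op 9: add_edge(B, F). Edges now: 9
Op 10: add_edge(F, C). Edges now: 10
Op 11: add_edge(D, C). Edges now: 11
Compute levels (Kahn BFS):
  sources (in-degree 0): A, B
  process A: level=0
    A->C: in-degree(C)=3, level(C)>=1
    A->D: in-degree(D)=2, level(D)>=1
    A->F: in-degree(F)=2, level(F)>=1
  process B: level=0
    B->D: in-degree(D)=1, level(D)>=1
    B->E: in-degree(E)=0, level(E)=1, enqueue
    B->F: in-degree(F)=1, level(F)>=1
  process E: level=1
    E->C: in-degree(C)=2, level(C)>=2
    E->F: in-degree(F)=0, level(F)=2, enqueue
  process F: level=2
    F->C: in-degree(C)=1, level(C)>=3
    F->D: in-degree(D)=0, level(D)=3, enqueue
  process D: level=3
    D->C: in-degree(C)=0, level(C)=4, enqueue
  process C: level=4
All levels: A:0, B:0, C:4, D:3, E:1, F:2
max level = 4

Answer: 4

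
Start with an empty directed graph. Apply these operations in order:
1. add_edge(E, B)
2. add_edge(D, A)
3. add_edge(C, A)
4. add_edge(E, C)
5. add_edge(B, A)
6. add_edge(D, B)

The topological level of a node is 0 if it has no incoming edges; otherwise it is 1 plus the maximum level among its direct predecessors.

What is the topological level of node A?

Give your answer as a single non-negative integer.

Op 1: add_edge(E, B). Edges now: 1
Op 2: add_edge(D, A). Edges now: 2
Op 3: add_edge(C, A). Edges now: 3
Op 4: add_edge(E, C). Edges now: 4
Op 5: add_edge(B, A). Edges now: 5
Op 6: add_edge(D, B). Edges now: 6
Compute levels (Kahn BFS):
  sources (in-degree 0): D, E
  process D: level=0
    D->A: in-degree(A)=2, level(A)>=1
    D->B: in-degree(B)=1, level(B)>=1
  process E: level=0
    E->B: in-degree(B)=0, level(B)=1, enqueue
    E->C: in-degree(C)=0, level(C)=1, enqueue
  process B: level=1
    B->A: in-degree(A)=1, level(A)>=2
  process C: level=1
    C->A: in-degree(A)=0, level(A)=2, enqueue
  process A: level=2
All levels: A:2, B:1, C:1, D:0, E:0
level(A) = 2

Answer: 2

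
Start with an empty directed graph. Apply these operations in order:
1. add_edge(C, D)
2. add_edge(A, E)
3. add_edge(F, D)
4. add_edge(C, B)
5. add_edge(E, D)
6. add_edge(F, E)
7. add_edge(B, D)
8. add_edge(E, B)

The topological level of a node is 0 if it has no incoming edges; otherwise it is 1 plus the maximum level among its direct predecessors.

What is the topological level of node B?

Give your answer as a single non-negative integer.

Op 1: add_edge(C, D). Edges now: 1
Op 2: add_edge(A, E). Edges now: 2
Op 3: add_edge(F, D). Edges now: 3
Op 4: add_edge(C, B). Edges now: 4
Op 5: add_edge(E, D). Edges now: 5
Op 6: add_edge(F, E). Edges now: 6
Op 7: add_edge(B, D). Edges now: 7
Op 8: add_edge(E, B). Edges now: 8
Compute levels (Kahn BFS):
  sources (in-degree 0): A, C, F
  process A: level=0
    A->E: in-degree(E)=1, level(E)>=1
  process C: level=0
    C->B: in-degree(B)=1, level(B)>=1
    C->D: in-degree(D)=3, level(D)>=1
  process F: level=0
    F->D: in-degree(D)=2, level(D)>=1
    F->E: in-degree(E)=0, level(E)=1, enqueue
  process E: level=1
    E->B: in-degree(B)=0, level(B)=2, enqueue
    E->D: in-degree(D)=1, level(D)>=2
  process B: level=2
    B->D: in-degree(D)=0, level(D)=3, enqueue
  process D: level=3
All levels: A:0, B:2, C:0, D:3, E:1, F:0
level(B) = 2

Answer: 2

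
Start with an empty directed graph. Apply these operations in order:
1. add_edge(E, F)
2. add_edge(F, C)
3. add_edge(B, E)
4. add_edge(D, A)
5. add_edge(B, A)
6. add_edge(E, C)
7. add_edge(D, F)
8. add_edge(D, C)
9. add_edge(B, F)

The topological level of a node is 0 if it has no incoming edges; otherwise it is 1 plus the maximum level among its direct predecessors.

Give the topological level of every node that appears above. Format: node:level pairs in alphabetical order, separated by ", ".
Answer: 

Answer: A:1, B:0, C:3, D:0, E:1, F:2

Derivation:
Op 1: add_edge(E, F). Edges now: 1
Op 2: add_edge(F, C). Edges now: 2
Op 3: add_edge(B, E). Edges now: 3
Op 4: add_edge(D, A). Edges now: 4
Op 5: add_edge(B, A). Edges now: 5
Op 6: add_edge(E, C). Edges now: 6
Op 7: add_edge(D, F). Edges now: 7
Op 8: add_edge(D, C). Edges now: 8
Op 9: add_edge(B, F). Edges now: 9
Compute levels (Kahn BFS):
  sources (in-degree 0): B, D
  process B: level=0
    B->A: in-degree(A)=1, level(A)>=1
    B->E: in-degree(E)=0, level(E)=1, enqueue
    B->F: in-degree(F)=2, level(F)>=1
  process D: level=0
    D->A: in-degree(A)=0, level(A)=1, enqueue
    D->C: in-degree(C)=2, level(C)>=1
    D->F: in-degree(F)=1, level(F)>=1
  process E: level=1
    E->C: in-degree(C)=1, level(C)>=2
    E->F: in-degree(F)=0, level(F)=2, enqueue
  process A: level=1
  process F: level=2
    F->C: in-degree(C)=0, level(C)=3, enqueue
  process C: level=3
All levels: A:1, B:0, C:3, D:0, E:1, F:2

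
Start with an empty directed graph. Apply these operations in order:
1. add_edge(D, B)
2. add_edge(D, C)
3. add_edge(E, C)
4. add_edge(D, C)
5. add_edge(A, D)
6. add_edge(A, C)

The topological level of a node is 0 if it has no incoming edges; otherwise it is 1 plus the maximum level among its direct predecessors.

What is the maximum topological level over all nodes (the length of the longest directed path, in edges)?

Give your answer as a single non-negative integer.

Answer: 2

Derivation:
Op 1: add_edge(D, B). Edges now: 1
Op 2: add_edge(D, C). Edges now: 2
Op 3: add_edge(E, C). Edges now: 3
Op 4: add_edge(D, C) (duplicate, no change). Edges now: 3
Op 5: add_edge(A, D). Edges now: 4
Op 6: add_edge(A, C). Edges now: 5
Compute levels (Kahn BFS):
  sources (in-degree 0): A, E
  process A: level=0
    A->C: in-degree(C)=2, level(C)>=1
    A->D: in-degree(D)=0, level(D)=1, enqueue
  process E: level=0
    E->C: in-degree(C)=1, level(C)>=1
  process D: level=1
    D->B: in-degree(B)=0, level(B)=2, enqueue
    D->C: in-degree(C)=0, level(C)=2, enqueue
  process B: level=2
  process C: level=2
All levels: A:0, B:2, C:2, D:1, E:0
max level = 2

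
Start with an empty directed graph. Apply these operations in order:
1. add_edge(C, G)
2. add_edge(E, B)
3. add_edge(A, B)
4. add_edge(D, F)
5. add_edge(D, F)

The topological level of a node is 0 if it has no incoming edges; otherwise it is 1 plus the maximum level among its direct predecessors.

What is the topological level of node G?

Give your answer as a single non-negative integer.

Op 1: add_edge(C, G). Edges now: 1
Op 2: add_edge(E, B). Edges now: 2
Op 3: add_edge(A, B). Edges now: 3
Op 4: add_edge(D, F). Edges now: 4
Op 5: add_edge(D, F) (duplicate, no change). Edges now: 4
Compute levels (Kahn BFS):
  sources (in-degree 0): A, C, D, E
  process A: level=0
    A->B: in-degree(B)=1, level(B)>=1
  process C: level=0
    C->G: in-degree(G)=0, level(G)=1, enqueue
  process D: level=0
    D->F: in-degree(F)=0, level(F)=1, enqueue
  process E: level=0
    E->B: in-degree(B)=0, level(B)=1, enqueue
  process G: level=1
  process F: level=1
  process B: level=1
All levels: A:0, B:1, C:0, D:0, E:0, F:1, G:1
level(G) = 1

Answer: 1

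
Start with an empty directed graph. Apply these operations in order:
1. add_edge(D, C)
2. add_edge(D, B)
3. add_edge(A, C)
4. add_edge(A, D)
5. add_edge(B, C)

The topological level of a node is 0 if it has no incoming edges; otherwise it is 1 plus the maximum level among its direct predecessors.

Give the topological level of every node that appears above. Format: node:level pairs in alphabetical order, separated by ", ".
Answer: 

Op 1: add_edge(D, C). Edges now: 1
Op 2: add_edge(D, B). Edges now: 2
Op 3: add_edge(A, C). Edges now: 3
Op 4: add_edge(A, D). Edges now: 4
Op 5: add_edge(B, C). Edges now: 5
Compute levels (Kahn BFS):
  sources (in-degree 0): A
  process A: level=0
    A->C: in-degree(C)=2, level(C)>=1
    A->D: in-degree(D)=0, level(D)=1, enqueue
  process D: level=1
    D->B: in-degree(B)=0, level(B)=2, enqueue
    D->C: in-degree(C)=1, level(C)>=2
  process B: level=2
    B->C: in-degree(C)=0, level(C)=3, enqueue
  process C: level=3
All levels: A:0, B:2, C:3, D:1

Answer: A:0, B:2, C:3, D:1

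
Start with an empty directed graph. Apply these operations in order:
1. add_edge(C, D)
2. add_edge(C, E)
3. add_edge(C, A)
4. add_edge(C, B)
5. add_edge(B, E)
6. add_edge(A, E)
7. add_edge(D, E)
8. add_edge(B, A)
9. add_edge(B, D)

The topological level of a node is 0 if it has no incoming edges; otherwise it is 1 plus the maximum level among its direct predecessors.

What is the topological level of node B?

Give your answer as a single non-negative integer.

Op 1: add_edge(C, D). Edges now: 1
Op 2: add_edge(C, E). Edges now: 2
Op 3: add_edge(C, A). Edges now: 3
Op 4: add_edge(C, B). Edges now: 4
Op 5: add_edge(B, E). Edges now: 5
Op 6: add_edge(A, E). Edges now: 6
Op 7: add_edge(D, E). Edges now: 7
Op 8: add_edge(B, A). Edges now: 8
Op 9: add_edge(B, D). Edges now: 9
Compute levels (Kahn BFS):
  sources (in-degree 0): C
  process C: level=0
    C->A: in-degree(A)=1, level(A)>=1
    C->B: in-degree(B)=0, level(B)=1, enqueue
    C->D: in-degree(D)=1, level(D)>=1
    C->E: in-degree(E)=3, level(E)>=1
  process B: level=1
    B->A: in-degree(A)=0, level(A)=2, enqueue
    B->D: in-degree(D)=0, level(D)=2, enqueue
    B->E: in-degree(E)=2, level(E)>=2
  process A: level=2
    A->E: in-degree(E)=1, level(E)>=3
  process D: level=2
    D->E: in-degree(E)=0, level(E)=3, enqueue
  process E: level=3
All levels: A:2, B:1, C:0, D:2, E:3
level(B) = 1

Answer: 1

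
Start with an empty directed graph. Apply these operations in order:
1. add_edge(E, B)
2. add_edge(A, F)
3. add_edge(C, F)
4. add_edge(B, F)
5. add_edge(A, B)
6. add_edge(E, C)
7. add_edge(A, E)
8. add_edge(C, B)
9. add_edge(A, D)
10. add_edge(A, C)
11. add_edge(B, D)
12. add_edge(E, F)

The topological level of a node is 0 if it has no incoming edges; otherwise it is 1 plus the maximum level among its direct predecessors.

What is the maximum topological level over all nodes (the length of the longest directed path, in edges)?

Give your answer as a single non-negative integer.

Answer: 4

Derivation:
Op 1: add_edge(E, B). Edges now: 1
Op 2: add_edge(A, F). Edges now: 2
Op 3: add_edge(C, F). Edges now: 3
Op 4: add_edge(B, F). Edges now: 4
Op 5: add_edge(A, B). Edges now: 5
Op 6: add_edge(E, C). Edges now: 6
Op 7: add_edge(A, E). Edges now: 7
Op 8: add_edge(C, B). Edges now: 8
Op 9: add_edge(A, D). Edges now: 9
Op 10: add_edge(A, C). Edges now: 10
Op 11: add_edge(B, D). Edges now: 11
Op 12: add_edge(E, F). Edges now: 12
Compute levels (Kahn BFS):
  sources (in-degree 0): A
  process A: level=0
    A->B: in-degree(B)=2, level(B)>=1
    A->C: in-degree(C)=1, level(C)>=1
    A->D: in-degree(D)=1, level(D)>=1
    A->E: in-degree(E)=0, level(E)=1, enqueue
    A->F: in-degree(F)=3, level(F)>=1
  process E: level=1
    E->B: in-degree(B)=1, level(B)>=2
    E->C: in-degree(C)=0, level(C)=2, enqueue
    E->F: in-degree(F)=2, level(F)>=2
  process C: level=2
    C->B: in-degree(B)=0, level(B)=3, enqueue
    C->F: in-degree(F)=1, level(F)>=3
  process B: level=3
    B->D: in-degree(D)=0, level(D)=4, enqueue
    B->F: in-degree(F)=0, level(F)=4, enqueue
  process D: level=4
  process F: level=4
All levels: A:0, B:3, C:2, D:4, E:1, F:4
max level = 4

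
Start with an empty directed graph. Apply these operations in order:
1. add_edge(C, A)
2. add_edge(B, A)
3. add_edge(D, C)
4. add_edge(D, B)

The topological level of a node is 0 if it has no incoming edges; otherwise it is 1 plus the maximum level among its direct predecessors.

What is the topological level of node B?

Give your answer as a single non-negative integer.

Op 1: add_edge(C, A). Edges now: 1
Op 2: add_edge(B, A). Edges now: 2
Op 3: add_edge(D, C). Edges now: 3
Op 4: add_edge(D, B). Edges now: 4
Compute levels (Kahn BFS):
  sources (in-degree 0): D
  process D: level=0
    D->B: in-degree(B)=0, level(B)=1, enqueue
    D->C: in-degree(C)=0, level(C)=1, enqueue
  process B: level=1
    B->A: in-degree(A)=1, level(A)>=2
  process C: level=1
    C->A: in-degree(A)=0, level(A)=2, enqueue
  process A: level=2
All levels: A:2, B:1, C:1, D:0
level(B) = 1

Answer: 1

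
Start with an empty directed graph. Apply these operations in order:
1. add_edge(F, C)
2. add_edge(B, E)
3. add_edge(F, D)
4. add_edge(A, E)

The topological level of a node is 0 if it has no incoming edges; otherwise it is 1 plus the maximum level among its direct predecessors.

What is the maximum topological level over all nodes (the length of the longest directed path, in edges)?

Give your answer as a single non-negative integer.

Answer: 1

Derivation:
Op 1: add_edge(F, C). Edges now: 1
Op 2: add_edge(B, E). Edges now: 2
Op 3: add_edge(F, D). Edges now: 3
Op 4: add_edge(A, E). Edges now: 4
Compute levels (Kahn BFS):
  sources (in-degree 0): A, B, F
  process A: level=0
    A->E: in-degree(E)=1, level(E)>=1
  process B: level=0
    B->E: in-degree(E)=0, level(E)=1, enqueue
  process F: level=0
    F->C: in-degree(C)=0, level(C)=1, enqueue
    F->D: in-degree(D)=0, level(D)=1, enqueue
  process E: level=1
  process C: level=1
  process D: level=1
All levels: A:0, B:0, C:1, D:1, E:1, F:0
max level = 1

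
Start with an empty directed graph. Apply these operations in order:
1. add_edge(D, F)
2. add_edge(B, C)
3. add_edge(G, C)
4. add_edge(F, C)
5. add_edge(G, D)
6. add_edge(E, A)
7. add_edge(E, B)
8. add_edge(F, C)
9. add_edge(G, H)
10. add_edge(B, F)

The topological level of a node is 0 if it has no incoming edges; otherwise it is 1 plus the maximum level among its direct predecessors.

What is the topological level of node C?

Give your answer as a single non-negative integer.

Answer: 3

Derivation:
Op 1: add_edge(D, F). Edges now: 1
Op 2: add_edge(B, C). Edges now: 2
Op 3: add_edge(G, C). Edges now: 3
Op 4: add_edge(F, C). Edges now: 4
Op 5: add_edge(G, D). Edges now: 5
Op 6: add_edge(E, A). Edges now: 6
Op 7: add_edge(E, B). Edges now: 7
Op 8: add_edge(F, C) (duplicate, no change). Edges now: 7
Op 9: add_edge(G, H). Edges now: 8
Op 10: add_edge(B, F). Edges now: 9
Compute levels (Kahn BFS):
  sources (in-degree 0): E, G
  process E: level=0
    E->A: in-degree(A)=0, level(A)=1, enqueue
    E->B: in-degree(B)=0, level(B)=1, enqueue
  process G: level=0
    G->C: in-degree(C)=2, level(C)>=1
    G->D: in-degree(D)=0, level(D)=1, enqueue
    G->H: in-degree(H)=0, level(H)=1, enqueue
  process A: level=1
  process B: level=1
    B->C: in-degree(C)=1, level(C)>=2
    B->F: in-degree(F)=1, level(F)>=2
  process D: level=1
    D->F: in-degree(F)=0, level(F)=2, enqueue
  process H: level=1
  process F: level=2
    F->C: in-degree(C)=0, level(C)=3, enqueue
  process C: level=3
All levels: A:1, B:1, C:3, D:1, E:0, F:2, G:0, H:1
level(C) = 3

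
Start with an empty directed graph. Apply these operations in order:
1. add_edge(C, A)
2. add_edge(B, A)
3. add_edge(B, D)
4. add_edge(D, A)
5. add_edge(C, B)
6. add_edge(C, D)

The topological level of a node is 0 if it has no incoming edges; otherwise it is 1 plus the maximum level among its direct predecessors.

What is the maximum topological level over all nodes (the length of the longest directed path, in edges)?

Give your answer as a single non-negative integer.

Answer: 3

Derivation:
Op 1: add_edge(C, A). Edges now: 1
Op 2: add_edge(B, A). Edges now: 2
Op 3: add_edge(B, D). Edges now: 3
Op 4: add_edge(D, A). Edges now: 4
Op 5: add_edge(C, B). Edges now: 5
Op 6: add_edge(C, D). Edges now: 6
Compute levels (Kahn BFS):
  sources (in-degree 0): C
  process C: level=0
    C->A: in-degree(A)=2, level(A)>=1
    C->B: in-degree(B)=0, level(B)=1, enqueue
    C->D: in-degree(D)=1, level(D)>=1
  process B: level=1
    B->A: in-degree(A)=1, level(A)>=2
    B->D: in-degree(D)=0, level(D)=2, enqueue
  process D: level=2
    D->A: in-degree(A)=0, level(A)=3, enqueue
  process A: level=3
All levels: A:3, B:1, C:0, D:2
max level = 3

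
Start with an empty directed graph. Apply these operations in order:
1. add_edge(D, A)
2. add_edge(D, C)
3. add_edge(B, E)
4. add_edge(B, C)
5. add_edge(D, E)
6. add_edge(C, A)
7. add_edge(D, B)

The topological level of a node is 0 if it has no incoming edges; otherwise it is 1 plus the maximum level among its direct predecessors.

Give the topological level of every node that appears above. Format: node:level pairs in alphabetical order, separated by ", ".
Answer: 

Op 1: add_edge(D, A). Edges now: 1
Op 2: add_edge(D, C). Edges now: 2
Op 3: add_edge(B, E). Edges now: 3
Op 4: add_edge(B, C). Edges now: 4
Op 5: add_edge(D, E). Edges now: 5
Op 6: add_edge(C, A). Edges now: 6
Op 7: add_edge(D, B). Edges now: 7
Compute levels (Kahn BFS):
  sources (in-degree 0): D
  process D: level=0
    D->A: in-degree(A)=1, level(A)>=1
    D->B: in-degree(B)=0, level(B)=1, enqueue
    D->C: in-degree(C)=1, level(C)>=1
    D->E: in-degree(E)=1, level(E)>=1
  process B: level=1
    B->C: in-degree(C)=0, level(C)=2, enqueue
    B->E: in-degree(E)=0, level(E)=2, enqueue
  process C: level=2
    C->A: in-degree(A)=0, level(A)=3, enqueue
  process E: level=2
  process A: level=3
All levels: A:3, B:1, C:2, D:0, E:2

Answer: A:3, B:1, C:2, D:0, E:2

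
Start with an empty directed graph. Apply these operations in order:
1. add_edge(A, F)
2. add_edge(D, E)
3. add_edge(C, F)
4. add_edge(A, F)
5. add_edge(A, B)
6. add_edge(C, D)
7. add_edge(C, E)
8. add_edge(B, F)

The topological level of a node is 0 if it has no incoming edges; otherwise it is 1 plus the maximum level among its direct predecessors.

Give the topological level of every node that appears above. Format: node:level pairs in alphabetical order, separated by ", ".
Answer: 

Answer: A:0, B:1, C:0, D:1, E:2, F:2

Derivation:
Op 1: add_edge(A, F). Edges now: 1
Op 2: add_edge(D, E). Edges now: 2
Op 3: add_edge(C, F). Edges now: 3
Op 4: add_edge(A, F) (duplicate, no change). Edges now: 3
Op 5: add_edge(A, B). Edges now: 4
Op 6: add_edge(C, D). Edges now: 5
Op 7: add_edge(C, E). Edges now: 6
Op 8: add_edge(B, F). Edges now: 7
Compute levels (Kahn BFS):
  sources (in-degree 0): A, C
  process A: level=0
    A->B: in-degree(B)=0, level(B)=1, enqueue
    A->F: in-degree(F)=2, level(F)>=1
  process C: level=0
    C->D: in-degree(D)=0, level(D)=1, enqueue
    C->E: in-degree(E)=1, level(E)>=1
    C->F: in-degree(F)=1, level(F)>=1
  process B: level=1
    B->F: in-degree(F)=0, level(F)=2, enqueue
  process D: level=1
    D->E: in-degree(E)=0, level(E)=2, enqueue
  process F: level=2
  process E: level=2
All levels: A:0, B:1, C:0, D:1, E:2, F:2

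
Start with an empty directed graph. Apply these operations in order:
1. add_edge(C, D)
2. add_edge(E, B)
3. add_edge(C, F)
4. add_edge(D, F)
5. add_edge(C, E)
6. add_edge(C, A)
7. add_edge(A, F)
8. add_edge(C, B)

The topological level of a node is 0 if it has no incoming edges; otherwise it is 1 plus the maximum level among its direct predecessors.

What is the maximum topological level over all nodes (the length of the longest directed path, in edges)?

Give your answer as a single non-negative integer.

Op 1: add_edge(C, D). Edges now: 1
Op 2: add_edge(E, B). Edges now: 2
Op 3: add_edge(C, F). Edges now: 3
Op 4: add_edge(D, F). Edges now: 4
Op 5: add_edge(C, E). Edges now: 5
Op 6: add_edge(C, A). Edges now: 6
Op 7: add_edge(A, F). Edges now: 7
Op 8: add_edge(C, B). Edges now: 8
Compute levels (Kahn BFS):
  sources (in-degree 0): C
  process C: level=0
    C->A: in-degree(A)=0, level(A)=1, enqueue
    C->B: in-degree(B)=1, level(B)>=1
    C->D: in-degree(D)=0, level(D)=1, enqueue
    C->E: in-degree(E)=0, level(E)=1, enqueue
    C->F: in-degree(F)=2, level(F)>=1
  process A: level=1
    A->F: in-degree(F)=1, level(F)>=2
  process D: level=1
    D->F: in-degree(F)=0, level(F)=2, enqueue
  process E: level=1
    E->B: in-degree(B)=0, level(B)=2, enqueue
  process F: level=2
  process B: level=2
All levels: A:1, B:2, C:0, D:1, E:1, F:2
max level = 2

Answer: 2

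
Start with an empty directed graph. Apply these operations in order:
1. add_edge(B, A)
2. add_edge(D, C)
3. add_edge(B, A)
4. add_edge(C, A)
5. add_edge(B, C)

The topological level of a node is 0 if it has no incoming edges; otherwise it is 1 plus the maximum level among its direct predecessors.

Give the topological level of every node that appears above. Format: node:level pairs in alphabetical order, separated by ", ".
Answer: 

Answer: A:2, B:0, C:1, D:0

Derivation:
Op 1: add_edge(B, A). Edges now: 1
Op 2: add_edge(D, C). Edges now: 2
Op 3: add_edge(B, A) (duplicate, no change). Edges now: 2
Op 4: add_edge(C, A). Edges now: 3
Op 5: add_edge(B, C). Edges now: 4
Compute levels (Kahn BFS):
  sources (in-degree 0): B, D
  process B: level=0
    B->A: in-degree(A)=1, level(A)>=1
    B->C: in-degree(C)=1, level(C)>=1
  process D: level=0
    D->C: in-degree(C)=0, level(C)=1, enqueue
  process C: level=1
    C->A: in-degree(A)=0, level(A)=2, enqueue
  process A: level=2
All levels: A:2, B:0, C:1, D:0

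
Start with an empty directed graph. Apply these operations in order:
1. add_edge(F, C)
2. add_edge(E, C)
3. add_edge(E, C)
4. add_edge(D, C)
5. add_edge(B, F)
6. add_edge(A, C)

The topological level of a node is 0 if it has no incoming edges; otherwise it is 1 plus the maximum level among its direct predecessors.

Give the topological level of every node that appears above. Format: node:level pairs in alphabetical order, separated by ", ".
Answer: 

Answer: A:0, B:0, C:2, D:0, E:0, F:1

Derivation:
Op 1: add_edge(F, C). Edges now: 1
Op 2: add_edge(E, C). Edges now: 2
Op 3: add_edge(E, C) (duplicate, no change). Edges now: 2
Op 4: add_edge(D, C). Edges now: 3
Op 5: add_edge(B, F). Edges now: 4
Op 6: add_edge(A, C). Edges now: 5
Compute levels (Kahn BFS):
  sources (in-degree 0): A, B, D, E
  process A: level=0
    A->C: in-degree(C)=3, level(C)>=1
  process B: level=0
    B->F: in-degree(F)=0, level(F)=1, enqueue
  process D: level=0
    D->C: in-degree(C)=2, level(C)>=1
  process E: level=0
    E->C: in-degree(C)=1, level(C)>=1
  process F: level=1
    F->C: in-degree(C)=0, level(C)=2, enqueue
  process C: level=2
All levels: A:0, B:0, C:2, D:0, E:0, F:1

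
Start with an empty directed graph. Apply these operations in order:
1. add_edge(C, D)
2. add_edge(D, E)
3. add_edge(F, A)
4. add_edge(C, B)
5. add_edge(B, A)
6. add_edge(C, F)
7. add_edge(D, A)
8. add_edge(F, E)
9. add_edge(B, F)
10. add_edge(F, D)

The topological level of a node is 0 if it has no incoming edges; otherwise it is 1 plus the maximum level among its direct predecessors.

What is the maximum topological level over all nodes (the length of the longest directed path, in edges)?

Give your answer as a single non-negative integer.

Op 1: add_edge(C, D). Edges now: 1
Op 2: add_edge(D, E). Edges now: 2
Op 3: add_edge(F, A). Edges now: 3
Op 4: add_edge(C, B). Edges now: 4
Op 5: add_edge(B, A). Edges now: 5
Op 6: add_edge(C, F). Edges now: 6
Op 7: add_edge(D, A). Edges now: 7
Op 8: add_edge(F, E). Edges now: 8
Op 9: add_edge(B, F). Edges now: 9
Op 10: add_edge(F, D). Edges now: 10
Compute levels (Kahn BFS):
  sources (in-degree 0): C
  process C: level=0
    C->B: in-degree(B)=0, level(B)=1, enqueue
    C->D: in-degree(D)=1, level(D)>=1
    C->F: in-degree(F)=1, level(F)>=1
  process B: level=1
    B->A: in-degree(A)=2, level(A)>=2
    B->F: in-degree(F)=0, level(F)=2, enqueue
  process F: level=2
    F->A: in-degree(A)=1, level(A)>=3
    F->D: in-degree(D)=0, level(D)=3, enqueue
    F->E: in-degree(E)=1, level(E)>=3
  process D: level=3
    D->A: in-degree(A)=0, level(A)=4, enqueue
    D->E: in-degree(E)=0, level(E)=4, enqueue
  process A: level=4
  process E: level=4
All levels: A:4, B:1, C:0, D:3, E:4, F:2
max level = 4

Answer: 4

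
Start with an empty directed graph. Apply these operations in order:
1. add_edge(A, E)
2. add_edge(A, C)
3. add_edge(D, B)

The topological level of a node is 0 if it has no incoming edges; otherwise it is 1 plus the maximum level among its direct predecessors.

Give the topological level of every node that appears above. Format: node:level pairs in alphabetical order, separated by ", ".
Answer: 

Op 1: add_edge(A, E). Edges now: 1
Op 2: add_edge(A, C). Edges now: 2
Op 3: add_edge(D, B). Edges now: 3
Compute levels (Kahn BFS):
  sources (in-degree 0): A, D
  process A: level=0
    A->C: in-degree(C)=0, level(C)=1, enqueue
    A->E: in-degree(E)=0, level(E)=1, enqueue
  process D: level=0
    D->B: in-degree(B)=0, level(B)=1, enqueue
  process C: level=1
  process E: level=1
  process B: level=1
All levels: A:0, B:1, C:1, D:0, E:1

Answer: A:0, B:1, C:1, D:0, E:1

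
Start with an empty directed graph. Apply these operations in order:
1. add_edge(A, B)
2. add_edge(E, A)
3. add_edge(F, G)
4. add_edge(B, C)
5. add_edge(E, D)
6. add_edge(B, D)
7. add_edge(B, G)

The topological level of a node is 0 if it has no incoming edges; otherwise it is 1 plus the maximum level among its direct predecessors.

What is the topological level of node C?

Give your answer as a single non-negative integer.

Answer: 3

Derivation:
Op 1: add_edge(A, B). Edges now: 1
Op 2: add_edge(E, A). Edges now: 2
Op 3: add_edge(F, G). Edges now: 3
Op 4: add_edge(B, C). Edges now: 4
Op 5: add_edge(E, D). Edges now: 5
Op 6: add_edge(B, D). Edges now: 6
Op 7: add_edge(B, G). Edges now: 7
Compute levels (Kahn BFS):
  sources (in-degree 0): E, F
  process E: level=0
    E->A: in-degree(A)=0, level(A)=1, enqueue
    E->D: in-degree(D)=1, level(D)>=1
  process F: level=0
    F->G: in-degree(G)=1, level(G)>=1
  process A: level=1
    A->B: in-degree(B)=0, level(B)=2, enqueue
  process B: level=2
    B->C: in-degree(C)=0, level(C)=3, enqueue
    B->D: in-degree(D)=0, level(D)=3, enqueue
    B->G: in-degree(G)=0, level(G)=3, enqueue
  process C: level=3
  process D: level=3
  process G: level=3
All levels: A:1, B:2, C:3, D:3, E:0, F:0, G:3
level(C) = 3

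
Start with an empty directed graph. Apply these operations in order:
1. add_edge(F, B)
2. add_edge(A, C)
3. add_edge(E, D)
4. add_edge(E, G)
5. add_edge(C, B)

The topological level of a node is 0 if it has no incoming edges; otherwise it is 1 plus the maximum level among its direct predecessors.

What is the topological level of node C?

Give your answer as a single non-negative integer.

Op 1: add_edge(F, B). Edges now: 1
Op 2: add_edge(A, C). Edges now: 2
Op 3: add_edge(E, D). Edges now: 3
Op 4: add_edge(E, G). Edges now: 4
Op 5: add_edge(C, B). Edges now: 5
Compute levels (Kahn BFS):
  sources (in-degree 0): A, E, F
  process A: level=0
    A->C: in-degree(C)=0, level(C)=1, enqueue
  process E: level=0
    E->D: in-degree(D)=0, level(D)=1, enqueue
    E->G: in-degree(G)=0, level(G)=1, enqueue
  process F: level=0
    F->B: in-degree(B)=1, level(B)>=1
  process C: level=1
    C->B: in-degree(B)=0, level(B)=2, enqueue
  process D: level=1
  process G: level=1
  process B: level=2
All levels: A:0, B:2, C:1, D:1, E:0, F:0, G:1
level(C) = 1

Answer: 1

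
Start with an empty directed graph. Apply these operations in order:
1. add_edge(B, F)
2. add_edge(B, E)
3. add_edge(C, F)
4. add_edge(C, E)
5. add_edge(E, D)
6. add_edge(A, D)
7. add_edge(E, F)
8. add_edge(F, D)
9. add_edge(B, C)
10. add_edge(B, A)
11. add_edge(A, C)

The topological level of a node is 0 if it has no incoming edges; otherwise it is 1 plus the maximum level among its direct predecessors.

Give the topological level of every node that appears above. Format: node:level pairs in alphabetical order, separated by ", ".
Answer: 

Op 1: add_edge(B, F). Edges now: 1
Op 2: add_edge(B, E). Edges now: 2
Op 3: add_edge(C, F). Edges now: 3
Op 4: add_edge(C, E). Edges now: 4
Op 5: add_edge(E, D). Edges now: 5
Op 6: add_edge(A, D). Edges now: 6
Op 7: add_edge(E, F). Edges now: 7
Op 8: add_edge(F, D). Edges now: 8
Op 9: add_edge(B, C). Edges now: 9
Op 10: add_edge(B, A). Edges now: 10
Op 11: add_edge(A, C). Edges now: 11
Compute levels (Kahn BFS):
  sources (in-degree 0): B
  process B: level=0
    B->A: in-degree(A)=0, level(A)=1, enqueue
    B->C: in-degree(C)=1, level(C)>=1
    B->E: in-degree(E)=1, level(E)>=1
    B->F: in-degree(F)=2, level(F)>=1
  process A: level=1
    A->C: in-degree(C)=0, level(C)=2, enqueue
    A->D: in-degree(D)=2, level(D)>=2
  process C: level=2
    C->E: in-degree(E)=0, level(E)=3, enqueue
    C->F: in-degree(F)=1, level(F)>=3
  process E: level=3
    E->D: in-degree(D)=1, level(D)>=4
    E->F: in-degree(F)=0, level(F)=4, enqueue
  process F: level=4
    F->D: in-degree(D)=0, level(D)=5, enqueue
  process D: level=5
All levels: A:1, B:0, C:2, D:5, E:3, F:4

Answer: A:1, B:0, C:2, D:5, E:3, F:4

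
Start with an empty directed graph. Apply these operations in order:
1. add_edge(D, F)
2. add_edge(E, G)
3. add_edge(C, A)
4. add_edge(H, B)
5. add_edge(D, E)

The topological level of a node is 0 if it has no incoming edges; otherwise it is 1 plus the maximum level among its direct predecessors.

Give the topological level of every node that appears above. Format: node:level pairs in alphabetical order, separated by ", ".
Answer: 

Op 1: add_edge(D, F). Edges now: 1
Op 2: add_edge(E, G). Edges now: 2
Op 3: add_edge(C, A). Edges now: 3
Op 4: add_edge(H, B). Edges now: 4
Op 5: add_edge(D, E). Edges now: 5
Compute levels (Kahn BFS):
  sources (in-degree 0): C, D, H
  process C: level=0
    C->A: in-degree(A)=0, level(A)=1, enqueue
  process D: level=0
    D->E: in-degree(E)=0, level(E)=1, enqueue
    D->F: in-degree(F)=0, level(F)=1, enqueue
  process H: level=0
    H->B: in-degree(B)=0, level(B)=1, enqueue
  process A: level=1
  process E: level=1
    E->G: in-degree(G)=0, level(G)=2, enqueue
  process F: level=1
  process B: level=1
  process G: level=2
All levels: A:1, B:1, C:0, D:0, E:1, F:1, G:2, H:0

Answer: A:1, B:1, C:0, D:0, E:1, F:1, G:2, H:0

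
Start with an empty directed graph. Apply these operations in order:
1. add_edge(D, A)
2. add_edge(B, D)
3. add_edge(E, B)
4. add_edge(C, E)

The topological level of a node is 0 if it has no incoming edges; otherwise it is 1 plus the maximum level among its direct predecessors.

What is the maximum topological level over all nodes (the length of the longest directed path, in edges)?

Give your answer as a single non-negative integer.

Op 1: add_edge(D, A). Edges now: 1
Op 2: add_edge(B, D). Edges now: 2
Op 3: add_edge(E, B). Edges now: 3
Op 4: add_edge(C, E). Edges now: 4
Compute levels (Kahn BFS):
  sources (in-degree 0): C
  process C: level=0
    C->E: in-degree(E)=0, level(E)=1, enqueue
  process E: level=1
    E->B: in-degree(B)=0, level(B)=2, enqueue
  process B: level=2
    B->D: in-degree(D)=0, level(D)=3, enqueue
  process D: level=3
    D->A: in-degree(A)=0, level(A)=4, enqueue
  process A: level=4
All levels: A:4, B:2, C:0, D:3, E:1
max level = 4

Answer: 4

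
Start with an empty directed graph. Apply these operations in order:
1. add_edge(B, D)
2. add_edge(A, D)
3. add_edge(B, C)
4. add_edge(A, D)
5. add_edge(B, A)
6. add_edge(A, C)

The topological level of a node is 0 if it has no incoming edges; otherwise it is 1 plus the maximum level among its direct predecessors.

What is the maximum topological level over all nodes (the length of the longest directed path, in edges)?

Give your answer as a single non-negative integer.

Op 1: add_edge(B, D). Edges now: 1
Op 2: add_edge(A, D). Edges now: 2
Op 3: add_edge(B, C). Edges now: 3
Op 4: add_edge(A, D) (duplicate, no change). Edges now: 3
Op 5: add_edge(B, A). Edges now: 4
Op 6: add_edge(A, C). Edges now: 5
Compute levels (Kahn BFS):
  sources (in-degree 0): B
  process B: level=0
    B->A: in-degree(A)=0, level(A)=1, enqueue
    B->C: in-degree(C)=1, level(C)>=1
    B->D: in-degree(D)=1, level(D)>=1
  process A: level=1
    A->C: in-degree(C)=0, level(C)=2, enqueue
    A->D: in-degree(D)=0, level(D)=2, enqueue
  process C: level=2
  process D: level=2
All levels: A:1, B:0, C:2, D:2
max level = 2

Answer: 2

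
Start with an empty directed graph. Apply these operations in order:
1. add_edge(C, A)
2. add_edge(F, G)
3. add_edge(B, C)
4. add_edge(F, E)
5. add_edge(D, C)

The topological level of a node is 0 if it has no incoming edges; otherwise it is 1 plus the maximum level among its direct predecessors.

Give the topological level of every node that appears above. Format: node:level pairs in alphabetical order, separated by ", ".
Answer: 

Answer: A:2, B:0, C:1, D:0, E:1, F:0, G:1

Derivation:
Op 1: add_edge(C, A). Edges now: 1
Op 2: add_edge(F, G). Edges now: 2
Op 3: add_edge(B, C). Edges now: 3
Op 4: add_edge(F, E). Edges now: 4
Op 5: add_edge(D, C). Edges now: 5
Compute levels (Kahn BFS):
  sources (in-degree 0): B, D, F
  process B: level=0
    B->C: in-degree(C)=1, level(C)>=1
  process D: level=0
    D->C: in-degree(C)=0, level(C)=1, enqueue
  process F: level=0
    F->E: in-degree(E)=0, level(E)=1, enqueue
    F->G: in-degree(G)=0, level(G)=1, enqueue
  process C: level=1
    C->A: in-degree(A)=0, level(A)=2, enqueue
  process E: level=1
  process G: level=1
  process A: level=2
All levels: A:2, B:0, C:1, D:0, E:1, F:0, G:1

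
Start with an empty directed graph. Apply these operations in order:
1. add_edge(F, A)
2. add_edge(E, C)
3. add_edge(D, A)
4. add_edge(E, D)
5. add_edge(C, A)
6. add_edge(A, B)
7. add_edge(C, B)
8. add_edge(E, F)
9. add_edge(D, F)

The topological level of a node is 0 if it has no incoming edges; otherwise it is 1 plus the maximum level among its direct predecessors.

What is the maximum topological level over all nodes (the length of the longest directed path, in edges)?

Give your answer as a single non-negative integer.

Op 1: add_edge(F, A). Edges now: 1
Op 2: add_edge(E, C). Edges now: 2
Op 3: add_edge(D, A). Edges now: 3
Op 4: add_edge(E, D). Edges now: 4
Op 5: add_edge(C, A). Edges now: 5
Op 6: add_edge(A, B). Edges now: 6
Op 7: add_edge(C, B). Edges now: 7
Op 8: add_edge(E, F). Edges now: 8
Op 9: add_edge(D, F). Edges now: 9
Compute levels (Kahn BFS):
  sources (in-degree 0): E
  process E: level=0
    E->C: in-degree(C)=0, level(C)=1, enqueue
    E->D: in-degree(D)=0, level(D)=1, enqueue
    E->F: in-degree(F)=1, level(F)>=1
  process C: level=1
    C->A: in-degree(A)=2, level(A)>=2
    C->B: in-degree(B)=1, level(B)>=2
  process D: level=1
    D->A: in-degree(A)=1, level(A)>=2
    D->F: in-degree(F)=0, level(F)=2, enqueue
  process F: level=2
    F->A: in-degree(A)=0, level(A)=3, enqueue
  process A: level=3
    A->B: in-degree(B)=0, level(B)=4, enqueue
  process B: level=4
All levels: A:3, B:4, C:1, D:1, E:0, F:2
max level = 4

Answer: 4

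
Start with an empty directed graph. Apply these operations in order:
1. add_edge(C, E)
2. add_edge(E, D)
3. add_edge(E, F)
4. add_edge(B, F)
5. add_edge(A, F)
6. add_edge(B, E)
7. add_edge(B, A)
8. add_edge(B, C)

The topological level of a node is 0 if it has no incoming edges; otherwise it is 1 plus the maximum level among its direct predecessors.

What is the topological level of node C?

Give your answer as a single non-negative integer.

Op 1: add_edge(C, E). Edges now: 1
Op 2: add_edge(E, D). Edges now: 2
Op 3: add_edge(E, F). Edges now: 3
Op 4: add_edge(B, F). Edges now: 4
Op 5: add_edge(A, F). Edges now: 5
Op 6: add_edge(B, E). Edges now: 6
Op 7: add_edge(B, A). Edges now: 7
Op 8: add_edge(B, C). Edges now: 8
Compute levels (Kahn BFS):
  sources (in-degree 0): B
  process B: level=0
    B->A: in-degree(A)=0, level(A)=1, enqueue
    B->C: in-degree(C)=0, level(C)=1, enqueue
    B->E: in-degree(E)=1, level(E)>=1
    B->F: in-degree(F)=2, level(F)>=1
  process A: level=1
    A->F: in-degree(F)=1, level(F)>=2
  process C: level=1
    C->E: in-degree(E)=0, level(E)=2, enqueue
  process E: level=2
    E->D: in-degree(D)=0, level(D)=3, enqueue
    E->F: in-degree(F)=0, level(F)=3, enqueue
  process D: level=3
  process F: level=3
All levels: A:1, B:0, C:1, D:3, E:2, F:3
level(C) = 1

Answer: 1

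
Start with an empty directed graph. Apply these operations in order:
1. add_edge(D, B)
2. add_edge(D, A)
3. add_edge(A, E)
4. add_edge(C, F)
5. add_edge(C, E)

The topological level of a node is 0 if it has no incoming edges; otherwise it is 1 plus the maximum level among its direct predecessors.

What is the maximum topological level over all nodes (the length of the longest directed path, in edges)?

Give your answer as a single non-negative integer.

Op 1: add_edge(D, B). Edges now: 1
Op 2: add_edge(D, A). Edges now: 2
Op 3: add_edge(A, E). Edges now: 3
Op 4: add_edge(C, F). Edges now: 4
Op 5: add_edge(C, E). Edges now: 5
Compute levels (Kahn BFS):
  sources (in-degree 0): C, D
  process C: level=0
    C->E: in-degree(E)=1, level(E)>=1
    C->F: in-degree(F)=0, level(F)=1, enqueue
  process D: level=0
    D->A: in-degree(A)=0, level(A)=1, enqueue
    D->B: in-degree(B)=0, level(B)=1, enqueue
  process F: level=1
  process A: level=1
    A->E: in-degree(E)=0, level(E)=2, enqueue
  process B: level=1
  process E: level=2
All levels: A:1, B:1, C:0, D:0, E:2, F:1
max level = 2

Answer: 2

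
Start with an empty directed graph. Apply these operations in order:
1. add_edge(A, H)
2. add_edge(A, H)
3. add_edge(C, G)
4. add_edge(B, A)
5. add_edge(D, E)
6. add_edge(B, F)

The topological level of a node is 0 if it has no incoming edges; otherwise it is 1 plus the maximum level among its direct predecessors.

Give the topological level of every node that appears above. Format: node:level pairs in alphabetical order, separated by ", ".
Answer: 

Op 1: add_edge(A, H). Edges now: 1
Op 2: add_edge(A, H) (duplicate, no change). Edges now: 1
Op 3: add_edge(C, G). Edges now: 2
Op 4: add_edge(B, A). Edges now: 3
Op 5: add_edge(D, E). Edges now: 4
Op 6: add_edge(B, F). Edges now: 5
Compute levels (Kahn BFS):
  sources (in-degree 0): B, C, D
  process B: level=0
    B->A: in-degree(A)=0, level(A)=1, enqueue
    B->F: in-degree(F)=0, level(F)=1, enqueue
  process C: level=0
    C->G: in-degree(G)=0, level(G)=1, enqueue
  process D: level=0
    D->E: in-degree(E)=0, level(E)=1, enqueue
  process A: level=1
    A->H: in-degree(H)=0, level(H)=2, enqueue
  process F: level=1
  process G: level=1
  process E: level=1
  process H: level=2
All levels: A:1, B:0, C:0, D:0, E:1, F:1, G:1, H:2

Answer: A:1, B:0, C:0, D:0, E:1, F:1, G:1, H:2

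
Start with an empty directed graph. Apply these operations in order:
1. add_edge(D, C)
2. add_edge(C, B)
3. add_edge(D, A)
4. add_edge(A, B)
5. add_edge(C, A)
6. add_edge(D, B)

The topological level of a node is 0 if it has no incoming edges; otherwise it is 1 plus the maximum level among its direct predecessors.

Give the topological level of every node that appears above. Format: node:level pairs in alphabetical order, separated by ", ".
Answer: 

Answer: A:2, B:3, C:1, D:0

Derivation:
Op 1: add_edge(D, C). Edges now: 1
Op 2: add_edge(C, B). Edges now: 2
Op 3: add_edge(D, A). Edges now: 3
Op 4: add_edge(A, B). Edges now: 4
Op 5: add_edge(C, A). Edges now: 5
Op 6: add_edge(D, B). Edges now: 6
Compute levels (Kahn BFS):
  sources (in-degree 0): D
  process D: level=0
    D->A: in-degree(A)=1, level(A)>=1
    D->B: in-degree(B)=2, level(B)>=1
    D->C: in-degree(C)=0, level(C)=1, enqueue
  process C: level=1
    C->A: in-degree(A)=0, level(A)=2, enqueue
    C->B: in-degree(B)=1, level(B)>=2
  process A: level=2
    A->B: in-degree(B)=0, level(B)=3, enqueue
  process B: level=3
All levels: A:2, B:3, C:1, D:0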